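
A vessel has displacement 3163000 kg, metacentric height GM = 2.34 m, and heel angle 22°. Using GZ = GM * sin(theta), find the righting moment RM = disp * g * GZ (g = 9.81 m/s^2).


Formula: GZ = GM * sin(theta); RM = disp * g * GZ
Step 1 — GZ = 2.34 * sin(22°) = 2.34 * 0.374607 = 0.87658 m
Step 2 — RM = 3163000 * 9.81 * 0.87658 ≈ 27199000 N·m (5 s.f.)

27199000 N·m


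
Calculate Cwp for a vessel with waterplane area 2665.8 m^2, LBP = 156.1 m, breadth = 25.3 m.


Formula: Cwp = Aw / (L * B)
Step 1 — L * B = 156.1 * 25.3 = 3949.33 m^2
Step 2 — Cwp = 2665.8 / 3949.33 ≈ 0.67500 (5 s.f.)

0.67500


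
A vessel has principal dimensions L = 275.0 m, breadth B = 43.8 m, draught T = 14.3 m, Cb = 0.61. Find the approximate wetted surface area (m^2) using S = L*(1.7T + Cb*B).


Formula: S = 1.7*L*T + V/T with V = Cb*L*B*T, i.e. S = L * (1.7*T + Cb*B)
Step 1 — 1.7*T = 1.7 * 14.3 = 24.31 m
Step 2 — Cb*B = 0.61 * 43.8 = 26.718 m
Step 3 — 1.7*T + Cb*B = 24.31 + 26.718 = 51.028 m
Step 4 — S = 275.0 * 51.028 ≈ 14033 m^2 (5 s.f.)

14033 m^2


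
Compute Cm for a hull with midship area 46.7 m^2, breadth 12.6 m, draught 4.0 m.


Formula: Cm = Am / (B * T)
Step 1 — B * T = 12.6 * 4.0 = 50.4 m^2
Step 2 — Cm = 46.7 / 50.4 ≈ 0.92659 (5 s.f.)

0.92659


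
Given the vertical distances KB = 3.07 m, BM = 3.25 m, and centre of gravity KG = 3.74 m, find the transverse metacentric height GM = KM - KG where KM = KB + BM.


Formula: GM = KB + BM - KG
Step 1 — KM = KB + BM = 3.07 + 3.25 = 6.32 m
Step 2 — GM = KM - KG = 6.32 - 3.74 = 2.58 m

2.58 m


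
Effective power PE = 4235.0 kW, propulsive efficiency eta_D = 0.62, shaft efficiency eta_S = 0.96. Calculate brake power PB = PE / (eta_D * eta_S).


Formula: PB = PE / (eta_D * eta_S)
Step 1 — combined efficiency = eta_D * eta_S = 0.62 * 0.96 = 0.5952
Step 2 — PB = 4235.0 / 0.5952 ≈ 7115.3 kW (5 s.f.)

7115.3 kW


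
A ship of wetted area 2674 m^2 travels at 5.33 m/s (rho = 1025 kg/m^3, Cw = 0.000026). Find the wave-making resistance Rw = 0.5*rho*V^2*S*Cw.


Formula: Rw = 0.5 * rho * V^2 * S * Cw
Step 1 — V^2 = 5.33^2 = 28.4089
Step 2 — 0.5 * rho * V^2 = 0.5 * 1025 * 28.4089 = 14559.56125
Step 3 — Rw = 14559.56125 * 2674 * 0.000026 ≈ 1012.2 N (5 s.f.)

1012.2 N


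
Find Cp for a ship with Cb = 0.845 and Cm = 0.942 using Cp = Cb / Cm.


Formula: Cp = Cb / Cm
Substituting: Cp = 0.845 / 0.942
Result: Cp ≈ 0.89703 (5 s.f.)

0.89703


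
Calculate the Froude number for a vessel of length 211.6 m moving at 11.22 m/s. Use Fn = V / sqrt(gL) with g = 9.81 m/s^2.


Formula: Fn = V / sqrt(g * L)
Step 1 — g * L = 9.81 * 211.6 = 2075.796
Step 2 — sqrt(g * L) = sqrt(2075.796) = 45.560904
Step 3 — Fn = 11.22 / 45.560904 ≈ 0.24626 (5 s.f.)

0.24626


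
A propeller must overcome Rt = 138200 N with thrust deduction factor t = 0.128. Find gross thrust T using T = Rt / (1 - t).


Formula: T = Rt / (1 - t)
Step 1 — (1 - t) = 1 - 0.128 = 0.872
Step 2 — T = 138200 / 0.872 ≈ 158490 N (5 s.f.)

158490 N


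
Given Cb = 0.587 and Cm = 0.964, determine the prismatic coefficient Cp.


Formula: Cp = Cb / Cm
Substituting: Cp = 0.587 / 0.964
Result: Cp ≈ 0.60892 (5 s.f.)

0.60892


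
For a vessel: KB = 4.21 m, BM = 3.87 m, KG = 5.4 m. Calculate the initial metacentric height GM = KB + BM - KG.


Formula: GM = KB + BM - KG
Step 1 — KM = KB + BM = 4.21 + 3.87 = 8.08 m
Step 2 — GM = KM - KG = 8.08 - 5.4 = 2.68 m

2.68 m


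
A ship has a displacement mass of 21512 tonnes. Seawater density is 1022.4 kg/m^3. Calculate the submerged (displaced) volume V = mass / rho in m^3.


Formula: V = mass / rho
Step 1 — convert tonnes to kg: 21512 t * 1000 = 21512000 kg
Step 2 — V = 21512000 / 1022.4 ≈ 21041 m^3 (5 s.f.)

21041 m^3


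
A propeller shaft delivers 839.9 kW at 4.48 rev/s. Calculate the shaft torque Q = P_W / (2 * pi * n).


Formula: Q = P_W / (2 * pi * n)
Step 1 — P_W = 839.9 kW * 1000 = 839900.0 W
Step 2 — 2 * pi * n = 2 * pi * 4.48 = 28.14867
Step 3 — Q = 839900.0 / 28.14867 ≈ 29838 N·m (5 s.f.)

29838 N·m


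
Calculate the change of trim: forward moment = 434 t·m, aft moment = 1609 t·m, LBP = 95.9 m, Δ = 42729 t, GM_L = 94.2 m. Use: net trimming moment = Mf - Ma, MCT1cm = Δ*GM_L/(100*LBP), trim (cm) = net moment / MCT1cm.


Formula: net trimming moment = Mf - Ma; MCT1cm = Δ*GM_L/(100*LBP); trim = net moment / MCT1cm
Step 1 — net trimming moment = 434 - 1609 = -1175 t·m
Step 2 — MCT1cm = 42729 * 94.2 / (100 * 95.9) = 419.7155 t·m/cm
Step 3 — trim = -1175 / 419.7155 ≈ -2.7995 cm (5 s.f.)

-2.7995 cm


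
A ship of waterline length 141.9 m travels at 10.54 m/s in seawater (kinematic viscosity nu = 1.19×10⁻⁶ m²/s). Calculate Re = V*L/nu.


Formula: Re = V * L / nu
Step 1 — V * L = 10.54 * 141.9 = 1495.626 m^2/s
Step 2 — Re = 1495.626 / 1.19e-6 = 1.26e+09

1.26e+09


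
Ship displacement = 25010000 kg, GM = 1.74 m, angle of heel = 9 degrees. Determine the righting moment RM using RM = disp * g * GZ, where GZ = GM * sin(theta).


Formula: GZ = GM * sin(theta); RM = disp * g * GZ
Step 1 — GZ = 1.74 * sin(9°) = 1.74 * 0.156434 = 0.272195 m
Step 2 — RM = 25010000 * 9.81 * 0.272195 ≈ 66783000 N·m (5 s.f.)

66783000 N·m


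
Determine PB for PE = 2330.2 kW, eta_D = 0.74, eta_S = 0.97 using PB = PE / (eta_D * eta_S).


Formula: PB = PE / (eta_D * eta_S)
Step 1 — combined efficiency = eta_D * eta_S = 0.74 * 0.97 = 0.7178
Step 2 — PB = 2330.2 / 0.7178 ≈ 3246.3 kW (5 s.f.)

3246.3 kW


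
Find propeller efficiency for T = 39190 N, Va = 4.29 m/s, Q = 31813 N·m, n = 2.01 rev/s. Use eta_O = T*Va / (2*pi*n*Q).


Formula: eta = T * Va / (2 * pi * n * Q)
Step 1 — numerator = T * Va = 39190 * 4.29 = 168125.1
Step 2 — 2 * pi * n = 2 * pi * 2.01 = 12.629202
Step 3 — denominator = 12.629202 * 31813 = 401772.8
Step 4 — eta = 168125.1 / 401772.8 ≈ 0.41846 (5 s.f.)

0.41846


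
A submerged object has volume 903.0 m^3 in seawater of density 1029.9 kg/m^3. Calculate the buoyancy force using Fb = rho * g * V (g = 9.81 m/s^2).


Formula: Fb = rho * g * V
Substituting: Fb = 1029.9 * 9.81 * 903.0
Intermediate: 1029.9 * 9.81 = 10103.319
Result: Fb = 10103.319 * 903.0 ≈ 9123300 N (5 s.f.)

9123300 N


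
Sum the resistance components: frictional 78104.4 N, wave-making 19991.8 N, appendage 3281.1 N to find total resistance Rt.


Formula: Rt = Rf + Rw + Ra
Substituting: Rt = 78104.4 + 19991.8 + 3281.1
Result: Rt = 101377.3 N

101377.3 N


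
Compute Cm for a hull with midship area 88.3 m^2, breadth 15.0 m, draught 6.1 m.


Formula: Cm = Am / (B * T)
Step 1 — B * T = 15.0 * 6.1 = 91.5 m^2
Step 2 — Cm = 88.3 / 91.5 ≈ 0.96503 (5 s.f.)

0.96503


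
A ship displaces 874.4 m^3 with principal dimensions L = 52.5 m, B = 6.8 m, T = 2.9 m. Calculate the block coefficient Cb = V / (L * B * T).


Formula: Cb = V / (L * B * T)
Step 1 — L * B * T = 52.5 * 6.8 * 2.9 = 1035.3 m^3
Step 2 — Cb = 874.4 / 1035.3 ≈ 0.84459 (5 s.f.)

0.84459


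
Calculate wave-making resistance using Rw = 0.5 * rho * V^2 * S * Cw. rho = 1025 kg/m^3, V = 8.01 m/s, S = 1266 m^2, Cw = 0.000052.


Formula: Rw = 0.5 * rho * V^2 * S * Cw
Step 1 — V^2 = 8.01^2 = 64.1601
Step 2 — 0.5 * rho * V^2 = 0.5 * 1025 * 64.1601 = 32882.05125
Step 3 — Rw = 32882.05125 * 1266 * 0.000052 ≈ 2164.7 N (5 s.f.)

2164.7 N


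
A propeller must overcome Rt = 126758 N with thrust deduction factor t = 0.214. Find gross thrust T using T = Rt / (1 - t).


Formula: T = Rt / (1 - t)
Step 1 — (1 - t) = 1 - 0.214 = 0.786
Step 2 — T = 126758 / 0.786 ≈ 161270 N (5 s.f.)

161270 N


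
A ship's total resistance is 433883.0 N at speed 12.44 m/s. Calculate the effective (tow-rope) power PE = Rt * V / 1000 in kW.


Formula: PE = Rt * V / 1000 (kW)
Step 1 — PE (W) = 433883.0 * 12.44 = 5397504.52 W
Step 2 — PE (kW) = 5397504.52 / 1000 ≈ 5397.5 kW (5 s.f.)

5397.5 kW


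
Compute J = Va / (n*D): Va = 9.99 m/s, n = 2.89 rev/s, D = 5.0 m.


Formula: J = Va / (n * D)
Step 1 — n * D = 2.89 * 5.0 = 14.45
Step 2 — J = 9.99 / 14.45 ≈ 0.69135 (5 s.f.)

0.69135


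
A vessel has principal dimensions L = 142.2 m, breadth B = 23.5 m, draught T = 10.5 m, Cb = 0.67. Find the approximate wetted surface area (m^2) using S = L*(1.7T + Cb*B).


Formula: S = 1.7*L*T + V/T with V = Cb*L*B*T, i.e. S = L * (1.7*T + Cb*B)
Step 1 — 1.7*T = 1.7 * 10.5 = 17.85 m
Step 2 — Cb*B = 0.67 * 23.5 = 15.745 m
Step 3 — 1.7*T + Cb*B = 17.85 + 15.745 = 33.595 m
Step 4 — S = 142.2 * 33.595 ≈ 4777.2 m^2 (5 s.f.)

4777.2 m^2


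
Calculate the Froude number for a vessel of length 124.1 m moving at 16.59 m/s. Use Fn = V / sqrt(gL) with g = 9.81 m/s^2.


Formula: Fn = V / sqrt(g * L)
Step 1 — g * L = 9.81 * 124.1 = 1217.421
Step 2 — sqrt(g * L) = sqrt(1217.421) = 34.891561
Step 3 — Fn = 16.59 / 34.891561 ≈ 0.47547 (5 s.f.)

0.47547


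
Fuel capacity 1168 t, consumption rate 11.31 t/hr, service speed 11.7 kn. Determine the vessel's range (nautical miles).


Formula: endurance = fuel / rate; range = endurance * speed
Step 1 — endurance = 1168 / 11.31 = 103.2714 hours
Step 2 — range = 103.2714 * 11.7 ≈ 1208.3 nautical miles (5 s.f.)

1208.3 NM


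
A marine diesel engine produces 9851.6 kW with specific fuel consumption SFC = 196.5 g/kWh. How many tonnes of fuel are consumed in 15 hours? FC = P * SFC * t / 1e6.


Formula: FC (tonnes) = P * SFC * t / 1,000,000
Step 1 — P * SFC * t = 9851.6 * 196.5 * 15 = 29037591.0 g
Step 2 — FC (tonnes) = 29037591.0 / 1,000,000 ≈ 29.038 tonnes (5 s.f.)

29.038 tonnes


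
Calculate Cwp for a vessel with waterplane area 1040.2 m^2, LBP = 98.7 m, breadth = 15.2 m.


Formula: Cwp = Aw / (L * B)
Step 1 — L * B = 98.7 * 15.2 = 1500.24 m^2
Step 2 — Cwp = 1040.2 / 1500.24 ≈ 0.69336 (5 s.f.)

0.69336


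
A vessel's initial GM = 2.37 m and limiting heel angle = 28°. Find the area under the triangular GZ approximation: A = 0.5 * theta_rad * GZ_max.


Formula: GZ_max = GM * sin(theta); Area = 0.5 * theta_rad * GZ_max
Step 1 — GZ_max = 2.37 * sin(28°) = 2.37 * 0.469472 = 1.112649 m
Step 2 — theta_rad = 28 * pi/180 = 0.488692 rad
Step 3 — Area = 0.5 * 0.488692 * 1.112649 ≈ 0.27187 m·rad (5 s.f.)

0.27187 m·rad


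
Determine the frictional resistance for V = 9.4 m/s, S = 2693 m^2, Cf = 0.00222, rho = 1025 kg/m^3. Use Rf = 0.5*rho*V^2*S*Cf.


Formula: Rf = 0.5 * rho * V^2 * S * Cf
Step 1 — V^2 = 9.4^2 = 88.36
Step 2 — 0.5 * rho * V^2 = 0.5 * 1025 * 88.36 = 45284.5
Step 3 — Rf = 45284.5 * 2693 * 0.00222 ≈ 270730 N (5 s.f.)

270730 N


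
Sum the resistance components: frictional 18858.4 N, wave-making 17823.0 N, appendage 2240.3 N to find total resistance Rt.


Formula: Rt = Rf + Rw + Ra
Substituting: Rt = 18858.4 + 17823.0 + 2240.3
Result: Rt = 38921.7 N

38921.7 N


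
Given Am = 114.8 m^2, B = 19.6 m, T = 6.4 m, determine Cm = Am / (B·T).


Formula: Cm = Am / (B * T)
Step 1 — B * T = 19.6 * 6.4 = 125.44 m^2
Step 2 — Cm = 114.8 / 125.44 ≈ 0.91518 (5 s.f.)

0.91518


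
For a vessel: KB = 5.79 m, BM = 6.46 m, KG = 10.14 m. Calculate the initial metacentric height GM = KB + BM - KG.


Formula: GM = KB + BM - KG
Step 1 — KM = KB + BM = 5.79 + 6.46 = 12.25 m
Step 2 — GM = KM - KG = 12.25 - 10.14 = 2.11 m

2.11 m


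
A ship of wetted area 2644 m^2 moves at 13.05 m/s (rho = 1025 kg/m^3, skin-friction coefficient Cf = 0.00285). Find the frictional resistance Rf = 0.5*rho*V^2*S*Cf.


Formula: Rf = 0.5 * rho * V^2 * S * Cf
Step 1 — V^2 = 13.05^2 = 170.3025
Step 2 — 0.5 * rho * V^2 = 0.5 * 1025 * 170.3025 = 87280.03125
Step 3 — Rf = 87280.03125 * 2644 * 0.00285 ≈ 657690 N (5 s.f.)

657690 N


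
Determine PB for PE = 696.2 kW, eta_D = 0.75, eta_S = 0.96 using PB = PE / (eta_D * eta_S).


Formula: PB = PE / (eta_D * eta_S)
Step 1 — combined efficiency = eta_D * eta_S = 0.75 * 0.96 = 0.72
Step 2 — PB = 696.2 / 0.72 ≈ 966.94 kW (5 s.f.)

966.94 kW


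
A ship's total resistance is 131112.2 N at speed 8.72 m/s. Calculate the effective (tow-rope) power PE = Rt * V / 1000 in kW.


Formula: PE = Rt * V / 1000 (kW)
Step 1 — PE (W) = 131112.2 * 8.72 = 1143298.384 W
Step 2 — PE (kW) = 1143298.384 / 1000 ≈ 1143.3 kW (5 s.f.)

1143.3 kW


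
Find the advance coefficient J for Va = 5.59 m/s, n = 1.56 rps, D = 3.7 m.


Formula: J = Va / (n * D)
Step 1 — n * D = 1.56 * 3.7 = 5.772
Step 2 — J = 5.59 / 5.772 ≈ 0.96847 (5 s.f.)

0.96847


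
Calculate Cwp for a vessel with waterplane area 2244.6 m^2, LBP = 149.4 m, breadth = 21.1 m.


Formula: Cwp = Aw / (L * B)
Step 1 — L * B = 149.4 * 21.1 = 3152.34 m^2
Step 2 — Cwp = 2244.6 / 3152.34 ≈ 0.71204 (5 s.f.)

0.71204


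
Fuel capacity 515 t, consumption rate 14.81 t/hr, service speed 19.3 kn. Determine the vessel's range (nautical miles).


Formula: endurance = fuel / rate; range = endurance * speed
Step 1 — endurance = 515 / 14.81 = 34.7738 hours
Step 2 — range = 34.7738 * 19.3 ≈ 671.13 nautical miles (5 s.f.)

671.13 NM


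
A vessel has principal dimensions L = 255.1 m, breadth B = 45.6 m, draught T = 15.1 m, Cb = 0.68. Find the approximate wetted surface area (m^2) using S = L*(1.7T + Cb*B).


Formula: S = 1.7*L*T + V/T with V = Cb*L*B*T, i.e. S = L * (1.7*T + Cb*B)
Step 1 — 1.7*T = 1.7 * 15.1 = 25.67 m
Step 2 — Cb*B = 0.68 * 45.6 = 31.008 m
Step 3 — 1.7*T + Cb*B = 25.67 + 31.008 = 56.678 m
Step 4 — S = 255.1 * 56.678 ≈ 14459 m^2 (5 s.f.)

14459 m^2


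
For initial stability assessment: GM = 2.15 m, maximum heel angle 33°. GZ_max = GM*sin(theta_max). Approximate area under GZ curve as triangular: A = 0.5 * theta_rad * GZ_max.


Formula: GZ_max = GM * sin(theta); Area = 0.5 * theta_rad * GZ_max
Step 1 — GZ_max = 2.15 * sin(33°) = 2.15 * 0.544639 = 1.170974 m
Step 2 — theta_rad = 33 * pi/180 = 0.575959 rad
Step 3 — Area = 0.5 * 0.575959 * 1.170974 ≈ 0.33722 m·rad (5 s.f.)

0.33722 m·rad


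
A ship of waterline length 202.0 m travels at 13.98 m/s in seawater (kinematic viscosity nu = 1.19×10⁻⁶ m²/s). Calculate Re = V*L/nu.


Formula: Re = V * L / nu
Step 1 — V * L = 13.98 * 202.0 = 2823.96 m^2/s
Step 2 — Re = 2823.96 / 1.19e-6 = 2.37e+09

2.37e+09


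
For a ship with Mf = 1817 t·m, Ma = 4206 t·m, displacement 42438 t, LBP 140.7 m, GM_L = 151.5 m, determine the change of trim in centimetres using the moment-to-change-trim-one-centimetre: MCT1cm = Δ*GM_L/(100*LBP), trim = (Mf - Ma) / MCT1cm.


Formula: net trimming moment = Mf - Ma; MCT1cm = Δ*GM_L/(100*LBP); trim = net moment / MCT1cm
Step 1 — net trimming moment = 1817 - 4206 = -2389 t·m
Step 2 — MCT1cm = 42438 * 151.5 / (100 * 140.7) = 456.955 t·m/cm
Step 3 — trim = -2389 / 456.955 ≈ -5.2281 cm (5 s.f.)

-5.2281 cm


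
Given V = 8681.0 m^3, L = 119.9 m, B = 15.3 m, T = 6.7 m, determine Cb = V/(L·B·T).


Formula: Cb = V / (L * B * T)
Step 1 — L * B * T = 119.9 * 15.3 * 6.7 = 12290.949 m^3
Step 2 — Cb = 8681.0 / 12290.949 ≈ 0.70629 (5 s.f.)

0.70629


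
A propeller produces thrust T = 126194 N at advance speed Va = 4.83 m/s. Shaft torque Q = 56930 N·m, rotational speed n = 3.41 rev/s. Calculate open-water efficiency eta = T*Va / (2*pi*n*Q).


Formula: eta = T * Va / (2 * pi * n * Q)
Step 1 — numerator = T * Va = 126194 * 4.83 = 609517.02
Step 2 — 2 * pi * n = 2 * pi * 3.41 = 21.425662
Step 3 — denominator = 21.425662 * 56930 = 1219762.94
Step 4 — eta = 609517.02 / 1219762.94 ≈ 0.49970 (5 s.f.)

0.49970


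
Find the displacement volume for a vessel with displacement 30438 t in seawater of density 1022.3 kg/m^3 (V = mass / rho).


Formula: V = mass / rho
Step 1 — convert tonnes to kg: 30438 t * 1000 = 30438000 kg
Step 2 — V = 30438000 / 1022.3 ≈ 29774 m^3 (5 s.f.)

29774 m^3


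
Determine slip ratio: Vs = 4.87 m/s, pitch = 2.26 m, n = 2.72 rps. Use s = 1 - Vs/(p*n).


Formula: s = 1 - Vs / (p * n)
Step 1 — p * n = 2.26 * 2.72 = 6.1472
Step 2 — Vs / (p*n) = 4.87 / 6.1472 = 0.792231 (6 d.p.)
Step 3 — s = 1 - 0.792231 = 0.207769

0.207769


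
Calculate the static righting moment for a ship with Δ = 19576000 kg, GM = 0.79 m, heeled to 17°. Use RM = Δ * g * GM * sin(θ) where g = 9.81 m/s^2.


Formula: GZ = GM * sin(theta); RM = disp * g * GZ
Step 1 — GZ = 0.79 * sin(17°) = 0.79 * 0.292372 = 0.230974 m
Step 2 — RM = 19576000 * 9.81 * 0.230974 ≈ 44356000 N·m (5 s.f.)

44356000 N·m


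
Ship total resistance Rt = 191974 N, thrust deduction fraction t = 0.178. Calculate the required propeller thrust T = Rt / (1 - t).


Formula: T = Rt / (1 - t)
Step 1 — (1 - t) = 1 - 0.178 = 0.822
Step 2 — T = 191974 / 0.822 ≈ 233550 N (5 s.f.)

233550 N


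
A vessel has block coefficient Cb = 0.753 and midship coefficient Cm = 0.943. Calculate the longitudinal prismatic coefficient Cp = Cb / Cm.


Formula: Cp = Cb / Cm
Substituting: Cp = 0.753 / 0.943
Result: Cp ≈ 0.79852 (5 s.f.)

0.79852


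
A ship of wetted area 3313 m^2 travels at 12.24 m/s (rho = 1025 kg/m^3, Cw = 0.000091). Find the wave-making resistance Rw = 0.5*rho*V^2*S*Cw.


Formula: Rw = 0.5 * rho * V^2 * S * Cw
Step 1 — V^2 = 12.24^2 = 149.8176
Step 2 — 0.5 * rho * V^2 = 0.5 * 1025 * 149.8176 = 76781.52
Step 3 — Rw = 76781.52 * 3313 * 0.000091 ≈ 23148 N (5 s.f.)

23148 N


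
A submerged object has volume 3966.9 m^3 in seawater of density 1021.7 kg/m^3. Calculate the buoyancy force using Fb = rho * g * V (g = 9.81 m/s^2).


Formula: Fb = rho * g * V
Substituting: Fb = 1021.7 * 9.81 * 3966.9
Intermediate: 1021.7 * 9.81 = 10022.877
Result: Fb = 10022.877 * 3966.9 ≈ 39760000 N (5 s.f.)

39760000 N


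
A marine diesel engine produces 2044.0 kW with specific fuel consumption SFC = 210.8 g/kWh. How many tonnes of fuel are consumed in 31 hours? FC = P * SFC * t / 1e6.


Formula: FC (tonnes) = P * SFC * t / 1,000,000
Step 1 — P * SFC * t = 2044.0 * 210.8 * 31 = 13357131.2 g
Step 2 — FC (tonnes) = 13357131.2 / 1,000,000 ≈ 13.357 tonnes (5 s.f.)

13.357 tonnes


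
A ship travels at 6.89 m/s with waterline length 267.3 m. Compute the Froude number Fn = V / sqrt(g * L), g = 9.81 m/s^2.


Formula: Fn = V / sqrt(g * L)
Step 1 — g * L = 9.81 * 267.3 = 2622.213
Step 2 — sqrt(g * L) = sqrt(2622.213) = 51.207548
Step 3 — Fn = 6.89 / 51.207548 ≈ 0.13455 (5 s.f.)

0.13455


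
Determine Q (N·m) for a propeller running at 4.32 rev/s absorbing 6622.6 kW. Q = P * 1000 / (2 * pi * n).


Formula: Q = P_W / (2 * pi * n)
Step 1 — P_W = 6622.6 kW * 1000 = 6622600.0 W
Step 2 — 2 * pi * n = 2 * pi * 4.32 = 27.143361
Step 3 — Q = 6622600.0 / 27.143361 ≈ 243990 N·m (5 s.f.)

243990 N·m


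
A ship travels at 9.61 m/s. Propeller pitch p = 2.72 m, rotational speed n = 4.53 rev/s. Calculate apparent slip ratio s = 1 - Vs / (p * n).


Formula: s = 1 - Vs / (p * n)
Step 1 — p * n = 2.72 * 4.53 = 12.3216
Step 2 — Vs / (p*n) = 9.61 / 12.3216 = 0.779931 (6 d.p.)
Step 3 — s = 1 - 0.779931 = 0.220069

0.220069


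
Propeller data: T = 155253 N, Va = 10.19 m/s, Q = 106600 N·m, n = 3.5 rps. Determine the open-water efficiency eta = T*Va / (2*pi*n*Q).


Formula: eta = T * Va / (2 * pi * n * Q)
Step 1 — numerator = T * Va = 155253 * 10.19 = 1582028.07
Step 2 — 2 * pi * n = 2 * pi * 3.5 = 21.991149
Step 3 — denominator = 21.991149 * 106600 = 2344256.48
Step 4 — eta = 1582028.07 / 2344256.48 ≈ 0.67485 (5 s.f.)

0.67485


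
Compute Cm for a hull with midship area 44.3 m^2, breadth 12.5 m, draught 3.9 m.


Formula: Cm = Am / (B * T)
Step 1 — B * T = 12.5 * 3.9 = 48.75 m^2
Step 2 — Cm = 44.3 / 48.75 ≈ 0.90872 (5 s.f.)

0.90872


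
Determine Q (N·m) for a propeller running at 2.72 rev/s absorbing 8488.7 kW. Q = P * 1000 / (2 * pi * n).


Formula: Q = P_W / (2 * pi * n)
Step 1 — P_W = 8488.7 kW * 1000 = 8488700.0 W
Step 2 — 2 * pi * n = 2 * pi * 2.72 = 17.090264
Step 3 — Q = 8488700.0 / 17.090264 ≈ 496700 N·m (5 s.f.)

496700 N·m


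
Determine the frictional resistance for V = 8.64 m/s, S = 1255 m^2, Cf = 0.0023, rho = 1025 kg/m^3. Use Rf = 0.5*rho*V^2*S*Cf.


Formula: Rf = 0.5 * rho * V^2 * S * Cf
Step 1 — V^2 = 8.64^2 = 74.6496
Step 2 — 0.5 * rho * V^2 = 0.5 * 1025 * 74.6496 = 38257.92
Step 3 — Rf = 38257.92 * 1255 * 0.0023 ≈ 110430 N (5 s.f.)

110430 N


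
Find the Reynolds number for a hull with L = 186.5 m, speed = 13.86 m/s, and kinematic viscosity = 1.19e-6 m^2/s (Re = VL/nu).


Formula: Re = V * L / nu
Step 1 — V * L = 13.86 * 186.5 = 2584.89 m^2/s
Step 2 — Re = 2584.89 / 1.19e-6 = 2.17e+09

2.17e+09


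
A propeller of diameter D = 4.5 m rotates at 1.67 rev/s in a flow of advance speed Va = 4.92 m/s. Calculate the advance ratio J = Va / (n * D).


Formula: J = Va / (n * D)
Step 1 — n * D = 1.67 * 4.5 = 7.515
Step 2 — J = 4.92 / 7.515 ≈ 0.65469 (5 s.f.)

0.65469


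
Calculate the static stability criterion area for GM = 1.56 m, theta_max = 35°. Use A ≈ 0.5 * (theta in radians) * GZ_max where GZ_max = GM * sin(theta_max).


Formula: GZ_max = GM * sin(theta); Area = 0.5 * theta_rad * GZ_max
Step 1 — GZ_max = 1.56 * sin(35°) = 1.56 * 0.573576 = 0.894779 m
Step 2 — theta_rad = 35 * pi/180 = 0.610865 rad
Step 3 — Area = 0.5 * 0.610865 * 0.894779 ≈ 0.27329 m·rad (5 s.f.)

0.27329 m·rad


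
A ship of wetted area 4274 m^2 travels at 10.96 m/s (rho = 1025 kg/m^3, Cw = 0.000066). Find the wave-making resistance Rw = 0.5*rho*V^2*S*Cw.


Formula: Rw = 0.5 * rho * V^2 * S * Cw
Step 1 — V^2 = 10.96^2 = 120.1216
Step 2 — 0.5 * rho * V^2 = 0.5 * 1025 * 120.1216 = 61562.32
Step 3 — Rw = 61562.32 * 4274 * 0.000066 ≈ 17366 N (5 s.f.)

17366 N


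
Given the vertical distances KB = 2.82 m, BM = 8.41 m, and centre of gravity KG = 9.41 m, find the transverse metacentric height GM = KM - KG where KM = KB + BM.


Formula: GM = KB + BM - KG
Step 1 — KM = KB + BM = 2.82 + 8.41 = 11.23 m
Step 2 — GM = KM - KG = 11.23 - 9.41 = 1.82 m

1.82 m


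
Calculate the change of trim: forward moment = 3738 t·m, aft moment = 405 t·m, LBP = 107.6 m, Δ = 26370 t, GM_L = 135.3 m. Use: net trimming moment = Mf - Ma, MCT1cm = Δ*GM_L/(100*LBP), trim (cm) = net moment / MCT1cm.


Formula: net trimming moment = Mf - Ma; MCT1cm = Δ*GM_L/(100*LBP); trim = net moment / MCT1cm
Step 1 — net trimming moment = 3738 - 405 = 3333 t·m
Step 2 — MCT1cm = 26370 * 135.3 / (100 * 107.6) = 331.5856 t·m/cm
Step 3 — trim = 3333 / 331.5856 ≈ 10.052 cm (5 s.f.)

10.052 cm


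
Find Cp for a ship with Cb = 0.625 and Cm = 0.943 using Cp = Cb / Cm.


Formula: Cp = Cb / Cm
Substituting: Cp = 0.625 / 0.943
Result: Cp ≈ 0.66278 (5 s.f.)

0.66278


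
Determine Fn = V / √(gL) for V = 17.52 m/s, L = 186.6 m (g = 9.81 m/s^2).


Formula: Fn = V / sqrt(g * L)
Step 1 — g * L = 9.81 * 186.6 = 1830.546
Step 2 — sqrt(g * L) = sqrt(1830.546) = 42.784881
Step 3 — Fn = 17.52 / 42.784881 ≈ 0.40949 (5 s.f.)

0.40949


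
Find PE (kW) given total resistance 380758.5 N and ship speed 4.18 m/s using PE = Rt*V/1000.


Formula: PE = Rt * V / 1000 (kW)
Step 1 — PE (W) = 380758.5 * 4.18 = 1591570.53 W
Step 2 — PE (kW) = 1591570.53 / 1000 ≈ 1591.6 kW (5 s.f.)

1591.6 kW


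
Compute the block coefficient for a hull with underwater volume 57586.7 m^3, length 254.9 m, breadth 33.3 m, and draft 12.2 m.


Formula: Cb = V / (L * B * T)
Step 1 — L * B * T = 254.9 * 33.3 * 12.2 = 103555.674 m^3
Step 2 — Cb = 57586.7 / 103555.674 ≈ 0.55609 (5 s.f.)

0.55609


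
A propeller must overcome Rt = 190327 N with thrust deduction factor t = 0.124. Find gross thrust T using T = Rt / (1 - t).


Formula: T = Rt / (1 - t)
Step 1 — (1 - t) = 1 - 0.124 = 0.876
Step 2 — T = 190327 / 0.876 ≈ 217270 N (5 s.f.)

217270 N


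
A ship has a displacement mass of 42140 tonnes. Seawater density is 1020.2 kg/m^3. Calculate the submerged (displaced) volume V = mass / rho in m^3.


Formula: V = mass / rho
Step 1 — convert tonnes to kg: 42140 t * 1000 = 42140000 kg
Step 2 — V = 42140000 / 1020.2 ≈ 41306 m^3 (5 s.f.)

41306 m^3


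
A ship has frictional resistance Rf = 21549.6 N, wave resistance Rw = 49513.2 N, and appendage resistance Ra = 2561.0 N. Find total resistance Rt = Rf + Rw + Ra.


Formula: Rt = Rf + Rw + Ra
Substituting: Rt = 21549.6 + 49513.2 + 2561.0
Result: Rt = 73623.8 N

73623.8 N


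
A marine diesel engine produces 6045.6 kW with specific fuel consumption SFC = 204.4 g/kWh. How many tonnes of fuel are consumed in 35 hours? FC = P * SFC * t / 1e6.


Formula: FC (tonnes) = P * SFC * t / 1,000,000
Step 1 — P * SFC * t = 6045.6 * 204.4 * 35 = 43250222.4 g
Step 2 — FC (tonnes) = 43250222.4 / 1,000,000 ≈ 43.250 tonnes (5 s.f.)

43.250 tonnes


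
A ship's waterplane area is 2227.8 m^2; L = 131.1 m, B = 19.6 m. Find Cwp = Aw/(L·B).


Formula: Cwp = Aw / (L * B)
Step 1 — L * B = 131.1 * 19.6 = 2569.56 m^2
Step 2 — Cwp = 2227.8 / 2569.56 ≈ 0.86700 (5 s.f.)

0.86700


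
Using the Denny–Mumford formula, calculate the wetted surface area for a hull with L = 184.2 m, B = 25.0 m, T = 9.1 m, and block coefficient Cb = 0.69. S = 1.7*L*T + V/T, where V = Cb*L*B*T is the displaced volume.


Formula: S = 1.7*L*T + V/T with V = Cb*L*B*T, i.e. S = L * (1.7*T + Cb*B)
Step 1 — 1.7*T = 1.7 * 9.1 = 15.47 m
Step 2 — Cb*B = 0.69 * 25.0 = 17.25 m
Step 3 — 1.7*T + Cb*B = 15.47 + 17.25 = 32.72 m
Step 4 — S = 184.2 * 32.72 ≈ 6027.0 m^2 (5 s.f.)

6027.0 m^2


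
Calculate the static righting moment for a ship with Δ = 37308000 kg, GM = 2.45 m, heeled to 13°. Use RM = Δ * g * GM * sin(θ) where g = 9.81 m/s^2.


Formula: GZ = GM * sin(theta); RM = disp * g * GZ
Step 1 — GZ = 2.45 * sin(13°) = 2.45 * 0.224951 = 0.55113 m
Step 2 — RM = 37308000 * 9.81 * 0.55113 ≈ 201710000 N·m (5 s.f.)

201710000 N·m


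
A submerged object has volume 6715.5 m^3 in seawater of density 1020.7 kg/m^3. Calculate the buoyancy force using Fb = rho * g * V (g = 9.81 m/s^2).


Formula: Fb = rho * g * V
Substituting: Fb = 1020.7 * 9.81 * 6715.5
Intermediate: 1020.7 * 9.81 = 10013.067
Result: Fb = 10013.067 * 6715.5 ≈ 67243000 N (5 s.f.)

67243000 N


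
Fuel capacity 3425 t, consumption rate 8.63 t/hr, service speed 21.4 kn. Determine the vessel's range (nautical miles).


Formula: endurance = fuel / rate; range = endurance * speed
Step 1 — endurance = 3425 / 8.63 = 396.8714 hours
Step 2 — range = 396.8714 * 21.4 ≈ 8493.0 nautical miles (5 s.f.)

8493.0 NM


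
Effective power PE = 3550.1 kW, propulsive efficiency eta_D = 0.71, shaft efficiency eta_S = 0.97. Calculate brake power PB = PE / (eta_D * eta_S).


Formula: PB = PE / (eta_D * eta_S)
Step 1 — combined efficiency = eta_D * eta_S = 0.71 * 0.97 = 0.6887
Step 2 — PB = 3550.1 / 0.6887 ≈ 5154.8 kW (5 s.f.)

5154.8 kW


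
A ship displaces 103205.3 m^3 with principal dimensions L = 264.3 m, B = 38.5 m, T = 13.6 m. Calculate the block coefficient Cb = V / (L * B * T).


Formula: Cb = V / (L * B * T)
Step 1 — L * B * T = 264.3 * 38.5 * 13.6 = 138387.48 m^3
Step 2 — Cb = 103205.3 / 138387.48 ≈ 0.74577 (5 s.f.)

0.74577


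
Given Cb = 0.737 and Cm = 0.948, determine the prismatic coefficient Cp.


Formula: Cp = Cb / Cm
Substituting: Cp = 0.737 / 0.948
Result: Cp ≈ 0.77743 (5 s.f.)

0.77743


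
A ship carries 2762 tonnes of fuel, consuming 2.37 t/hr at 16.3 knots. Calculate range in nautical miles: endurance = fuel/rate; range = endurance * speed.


Formula: endurance = fuel / rate; range = endurance * speed
Step 1 — endurance = 2762 / 2.37 = 1165.4008 hours
Step 2 — range = 1165.4008 * 16.3 ≈ 18996 nautical miles (5 s.f.)

18996 NM


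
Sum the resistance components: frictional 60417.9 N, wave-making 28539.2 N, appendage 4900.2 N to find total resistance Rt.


Formula: Rt = Rf + Rw + Ra
Substituting: Rt = 60417.9 + 28539.2 + 4900.2
Result: Rt = 93857.3 N

93857.3 N


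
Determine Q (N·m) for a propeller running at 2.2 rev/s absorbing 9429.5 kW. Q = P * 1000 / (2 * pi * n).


Formula: Q = P_W / (2 * pi * n)
Step 1 — P_W = 9429.5 kW * 1000 = 9429500.0 W
Step 2 — 2 * pi * n = 2 * pi * 2.2 = 13.823008
Step 3 — Q = 9429500.0 / 13.823008 ≈ 682160 N·m (5 s.f.)

682160 N·m


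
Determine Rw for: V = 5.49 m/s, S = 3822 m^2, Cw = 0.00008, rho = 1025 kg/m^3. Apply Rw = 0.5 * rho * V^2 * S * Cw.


Formula: Rw = 0.5 * rho * V^2 * S * Cw
Step 1 — V^2 = 5.49^2 = 30.1401
Step 2 — 0.5 * rho * V^2 = 0.5 * 1025 * 30.1401 = 15446.80125
Step 3 — Rw = 15446.80125 * 3822 * 0.00008 ≈ 4723.0 N (5 s.f.)

4723.0 N


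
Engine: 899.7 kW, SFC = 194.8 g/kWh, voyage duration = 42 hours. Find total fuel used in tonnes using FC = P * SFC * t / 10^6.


Formula: FC (tonnes) = P * SFC * t / 1,000,000
Step 1 — P * SFC * t = 899.7 * 194.8 * 42 = 7360985.52 g
Step 2 — FC (tonnes) = 7360985.52 / 1,000,000 ≈ 7.3610 tonnes (5 s.f.)

7.3610 tonnes


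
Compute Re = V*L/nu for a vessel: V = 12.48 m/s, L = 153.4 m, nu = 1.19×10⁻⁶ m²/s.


Formula: Re = V * L / nu
Step 1 — V * L = 12.48 * 153.4 = 1914.432 m^2/s
Step 2 — Re = 1914.432 / 1.19e-6 = 1.61e+09

1.61e+09


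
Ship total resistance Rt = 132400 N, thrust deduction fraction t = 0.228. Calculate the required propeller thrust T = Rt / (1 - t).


Formula: T = Rt / (1 - t)
Step 1 — (1 - t) = 1 - 0.228 = 0.772
Step 2 — T = 132400 / 0.772 ≈ 171500 N (5 s.f.)

171500 N


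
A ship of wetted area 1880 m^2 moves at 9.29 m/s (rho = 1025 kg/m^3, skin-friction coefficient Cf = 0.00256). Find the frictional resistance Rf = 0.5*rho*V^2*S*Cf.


Formula: Rf = 0.5 * rho * V^2 * S * Cf
Step 1 — V^2 = 9.29^2 = 86.3041
Step 2 — 0.5 * rho * V^2 = 0.5 * 1025 * 86.3041 = 44230.85125
Step 3 — Rf = 44230.85125 * 1880 * 0.00256 ≈ 212870 N (5 s.f.)

212870 N


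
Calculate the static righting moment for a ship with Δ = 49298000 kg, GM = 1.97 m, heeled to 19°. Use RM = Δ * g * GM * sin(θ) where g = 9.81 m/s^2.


Formula: GZ = GM * sin(theta); RM = disp * g * GZ
Step 1 — GZ = 1.97 * sin(19°) = 1.97 * 0.325568 = 0.641369 m
Step 2 — RM = 49298000 * 9.81 * 0.641369 ≈ 310170000 N·m (5 s.f.)

310170000 N·m


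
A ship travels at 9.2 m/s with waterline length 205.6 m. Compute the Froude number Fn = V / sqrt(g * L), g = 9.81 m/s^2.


Formula: Fn = V / sqrt(g * L)
Step 1 — g * L = 9.81 * 205.6 = 2016.936
Step 2 — sqrt(g * L) = sqrt(2016.936) = 44.910311
Step 3 — Fn = 9.2 / 44.910311 ≈ 0.20485 (5 s.f.)

0.20485


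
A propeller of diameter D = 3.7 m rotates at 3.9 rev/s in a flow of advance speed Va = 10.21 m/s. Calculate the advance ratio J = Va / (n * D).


Formula: J = Va / (n * D)
Step 1 — n * D = 3.9 * 3.7 = 14.43
Step 2 — J = 10.21 / 14.43 ≈ 0.70755 (5 s.f.)

0.70755


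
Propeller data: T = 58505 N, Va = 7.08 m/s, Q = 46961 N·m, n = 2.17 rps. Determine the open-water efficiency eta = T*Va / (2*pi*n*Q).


Formula: eta = T * Va / (2 * pi * n * Q)
Step 1 — numerator = T * Va = 58505 * 7.08 = 414215.4
Step 2 — 2 * pi * n = 2 * pi * 2.17 = 13.634512
Step 3 — denominator = 13.634512 * 46961 = 640290.32
Step 4 — eta = 414215.4 / 640290.32 ≈ 0.64692 (5 s.f.)

0.64692


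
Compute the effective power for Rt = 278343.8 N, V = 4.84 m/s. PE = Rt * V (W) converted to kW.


Formula: PE = Rt * V / 1000 (kW)
Step 1 — PE (W) = 278343.8 * 4.84 = 1347183.992 W
Step 2 — PE (kW) = 1347183.992 / 1000 ≈ 1347.2 kW (5 s.f.)

1347.2 kW


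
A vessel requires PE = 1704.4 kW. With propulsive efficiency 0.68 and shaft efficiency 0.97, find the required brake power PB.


Formula: PB = PE / (eta_D * eta_S)
Step 1 — combined efficiency = eta_D * eta_S = 0.68 * 0.97 = 0.6596
Step 2 — PB = 1704.4 / 0.6596 ≈ 2584.0 kW (5 s.f.)

2584.0 kW


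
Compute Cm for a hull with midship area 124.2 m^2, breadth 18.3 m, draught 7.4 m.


Formula: Cm = Am / (B * T)
Step 1 — B * T = 18.3 * 7.4 = 135.42 m^2
Step 2 — Cm = 124.2 / 135.42 ≈ 0.91715 (5 s.f.)

0.91715


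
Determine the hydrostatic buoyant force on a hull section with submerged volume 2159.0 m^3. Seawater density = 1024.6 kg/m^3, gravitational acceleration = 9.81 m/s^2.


Formula: Fb = rho * g * V
Substituting: Fb = 1024.6 * 9.81 * 2159.0
Intermediate: 1024.6 * 9.81 = 10051.326
Result: Fb = 10051.326 * 2159.0 ≈ 21701000 N (5 s.f.)

21701000 N


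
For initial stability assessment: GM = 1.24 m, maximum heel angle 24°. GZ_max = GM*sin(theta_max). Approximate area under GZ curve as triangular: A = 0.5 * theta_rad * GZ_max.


Formula: GZ_max = GM * sin(theta); Area = 0.5 * theta_rad * GZ_max
Step 1 — GZ_max = 1.24 * sin(24°) = 1.24 * 0.406737 = 0.504354 m
Step 2 — theta_rad = 24 * pi/180 = 0.418879 rad
Step 3 — Area = 0.5 * 0.418879 * 0.504354 ≈ 0.10563 m·rad (5 s.f.)

0.10563 m·rad


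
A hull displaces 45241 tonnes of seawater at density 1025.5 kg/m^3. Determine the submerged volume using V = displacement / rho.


Formula: V = mass / rho
Step 1 — convert tonnes to kg: 45241 t * 1000 = 45241000 kg
Step 2 — V = 45241000 / 1025.5 ≈ 44116 m^3 (5 s.f.)

44116 m^3


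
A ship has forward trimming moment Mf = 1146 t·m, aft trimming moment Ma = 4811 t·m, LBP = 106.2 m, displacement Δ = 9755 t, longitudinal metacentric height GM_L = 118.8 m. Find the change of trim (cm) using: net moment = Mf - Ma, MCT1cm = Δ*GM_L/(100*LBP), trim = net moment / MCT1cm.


Formula: net trimming moment = Mf - Ma; MCT1cm = Δ*GM_L/(100*LBP); trim = net moment / MCT1cm
Step 1 — net trimming moment = 1146 - 4811 = -3665 t·m
Step 2 — MCT1cm = 9755 * 118.8 / (100 * 106.2) = 109.1237 t·m/cm
Step 3 — trim = -3665 / 109.1237 ≈ -33.586 cm (5 s.f.)

-33.586 cm


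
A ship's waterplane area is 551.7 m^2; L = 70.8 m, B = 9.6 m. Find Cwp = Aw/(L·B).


Formula: Cwp = Aw / (L * B)
Step 1 — L * B = 70.8 * 9.6 = 679.68 m^2
Step 2 — Cwp = 551.7 / 679.68 ≈ 0.81171 (5 s.f.)

0.81171


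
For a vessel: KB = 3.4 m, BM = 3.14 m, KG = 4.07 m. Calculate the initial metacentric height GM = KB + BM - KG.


Formula: GM = KB + BM - KG
Step 1 — KM = KB + BM = 3.4 + 3.14 = 6.54 m
Step 2 — GM = KM - KG = 6.54 - 4.07 = 2.47 m

2.47 m


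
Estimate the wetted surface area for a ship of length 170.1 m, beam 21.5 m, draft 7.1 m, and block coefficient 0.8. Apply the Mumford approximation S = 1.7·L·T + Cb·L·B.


Formula: S = 1.7*L*T + V/T with V = Cb*L*B*T, i.e. S = L * (1.7*T + Cb*B)
Step 1 — 1.7*T = 1.7 * 7.1 = 12.07 m
Step 2 — Cb*B = 0.8 * 21.5 = 17.2 m
Step 3 — 1.7*T + Cb*B = 12.07 + 17.2 = 29.27 m
Step 4 — S = 170.1 * 29.27 ≈ 4978.8 m^2 (5 s.f.)

4978.8 m^2


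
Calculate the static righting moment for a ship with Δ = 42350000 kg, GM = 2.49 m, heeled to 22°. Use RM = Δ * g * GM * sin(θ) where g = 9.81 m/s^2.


Formula: GZ = GM * sin(theta); RM = disp * g * GZ
Step 1 — GZ = 2.49 * sin(22°) = 2.49 * 0.374607 = 0.932771 m
Step 2 — RM = 42350000 * 9.81 * 0.932771 ≈ 387520000 N·m (5 s.f.)

387520000 N·m


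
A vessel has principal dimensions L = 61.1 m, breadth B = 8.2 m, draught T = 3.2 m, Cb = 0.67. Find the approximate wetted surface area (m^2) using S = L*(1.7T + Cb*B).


Formula: S = 1.7*L*T + V/T with V = Cb*L*B*T, i.e. S = L * (1.7*T + Cb*B)
Step 1 — 1.7*T = 1.7 * 3.2 = 5.44 m
Step 2 — Cb*B = 0.67 * 8.2 = 5.494 m
Step 3 — 1.7*T + Cb*B = 5.44 + 5.494 = 10.934 m
Step 4 — S = 61.1 * 10.934 ≈ 668.07 m^2 (5 s.f.)

668.07 m^2


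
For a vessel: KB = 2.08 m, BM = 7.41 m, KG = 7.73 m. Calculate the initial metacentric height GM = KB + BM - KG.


Formula: GM = KB + BM - KG
Step 1 — KM = KB + BM = 2.08 + 7.41 = 9.49 m
Step 2 — GM = KM - KG = 9.49 - 7.73 = 1.76 m

1.76 m


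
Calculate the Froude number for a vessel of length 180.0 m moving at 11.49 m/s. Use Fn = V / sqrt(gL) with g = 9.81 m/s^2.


Formula: Fn = V / sqrt(g * L)
Step 1 — g * L = 9.81 * 180.0 = 1765.8
Step 2 — sqrt(g * L) = sqrt(1765.8) = 42.021423
Step 3 — Fn = 11.49 / 42.021423 ≈ 0.27343 (5 s.f.)

0.27343


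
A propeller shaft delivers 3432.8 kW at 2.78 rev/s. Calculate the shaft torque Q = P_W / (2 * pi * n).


Formula: Q = P_W / (2 * pi * n)
Step 1 — P_W = 3432.8 kW * 1000 = 3432800.0 W
Step 2 — 2 * pi * n = 2 * pi * 2.78 = 17.467255
Step 3 — Q = 3432800.0 / 17.467255 ≈ 196530 N·m (5 s.f.)

196530 N·m


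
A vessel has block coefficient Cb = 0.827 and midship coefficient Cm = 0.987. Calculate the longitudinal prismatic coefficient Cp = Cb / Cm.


Formula: Cp = Cb / Cm
Substituting: Cp = 0.827 / 0.987
Result: Cp ≈ 0.83789 (5 s.f.)

0.83789


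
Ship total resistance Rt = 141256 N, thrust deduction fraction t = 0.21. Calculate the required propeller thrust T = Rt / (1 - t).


Formula: T = Rt / (1 - t)
Step 1 — (1 - t) = 1 - 0.21 = 0.79
Step 2 — T = 141256 / 0.79 ≈ 178810 N (5 s.f.)

178810 N


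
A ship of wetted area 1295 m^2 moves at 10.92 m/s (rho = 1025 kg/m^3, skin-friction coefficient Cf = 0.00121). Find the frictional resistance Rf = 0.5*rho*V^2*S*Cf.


Formula: Rf = 0.5 * rho * V^2 * S * Cf
Step 1 — V^2 = 10.92^2 = 119.2464
Step 2 — 0.5 * rho * V^2 = 0.5 * 1025 * 119.2464 = 61113.78
Step 3 — Rf = 61113.78 * 1295 * 0.00121 ≈ 95762 N (5 s.f.)

95762 N


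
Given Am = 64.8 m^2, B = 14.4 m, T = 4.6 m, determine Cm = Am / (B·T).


Formula: Cm = Am / (B * T)
Step 1 — B * T = 14.4 * 4.6 = 66.24 m^2
Step 2 — Cm = 64.8 / 66.24 ≈ 0.97826 (5 s.f.)

0.97826


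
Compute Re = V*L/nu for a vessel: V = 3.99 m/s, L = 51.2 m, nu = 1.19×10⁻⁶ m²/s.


Formula: Re = V * L / nu
Step 1 — V * L = 3.99 * 51.2 = 204.288 m^2/s
Step 2 — Re = 204.288 / 1.19e-6 = 1.72e+08

1.72e+08


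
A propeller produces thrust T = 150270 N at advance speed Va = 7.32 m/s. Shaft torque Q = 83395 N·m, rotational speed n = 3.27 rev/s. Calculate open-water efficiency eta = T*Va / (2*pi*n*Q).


Formula: eta = T * Va / (2 * pi * n * Q)
Step 1 — numerator = T * Va = 150270 * 7.32 = 1099976.4
Step 2 — 2 * pi * n = 2 * pi * 3.27 = 20.546016
Step 3 — denominator = 20.546016 * 83395 = 1713435.0
Step 4 — eta = 1099976.4 / 1713435.0 ≈ 0.64197 (5 s.f.)

0.64197


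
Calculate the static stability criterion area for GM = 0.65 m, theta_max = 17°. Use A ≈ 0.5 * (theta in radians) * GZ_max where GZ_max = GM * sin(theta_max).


Formula: GZ_max = GM * sin(theta); Area = 0.5 * theta_rad * GZ_max
Step 1 — GZ_max = 0.65 * sin(17°) = 0.65 * 0.292372 = 0.190042 m
Step 2 — theta_rad = 17 * pi/180 = 0.296706 rad
Step 3 — Area = 0.5 * 0.296706 * 0.190042 ≈ 0.028193 m·rad (5 s.f.)

0.028193 m·rad


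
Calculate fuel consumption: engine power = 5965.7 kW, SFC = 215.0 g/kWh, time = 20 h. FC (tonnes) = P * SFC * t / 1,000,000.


Formula: FC (tonnes) = P * SFC * t / 1,000,000
Step 1 — P * SFC * t = 5965.7 * 215.0 * 20 = 25652510.0 g
Step 2 — FC (tonnes) = 25652510.0 / 1,000,000 ≈ 25.653 tonnes (5 s.f.)

25.653 tonnes


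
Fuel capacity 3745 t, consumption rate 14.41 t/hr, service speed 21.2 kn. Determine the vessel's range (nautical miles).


Formula: endurance = fuel / rate; range = endurance * speed
Step 1 — endurance = 3745 / 14.41 = 259.889 hours
Step 2 — range = 259.889 * 21.2 ≈ 5509.6 nautical miles (5 s.f.)

5509.6 NM


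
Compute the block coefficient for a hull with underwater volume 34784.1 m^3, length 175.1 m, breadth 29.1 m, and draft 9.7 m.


Formula: Cb = V / (L * B * T)
Step 1 — L * B * T = 175.1 * 29.1 * 9.7 = 49425.477 m^3
Step 2 — Cb = 34784.1 / 49425.477 ≈ 0.70377 (5 s.f.)

0.70377


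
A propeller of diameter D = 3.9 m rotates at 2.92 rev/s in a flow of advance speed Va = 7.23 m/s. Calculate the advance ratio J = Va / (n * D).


Formula: J = Va / (n * D)
Step 1 — n * D = 2.92 * 3.9 = 11.388
Step 2 — J = 7.23 / 11.388 ≈ 0.63488 (5 s.f.)

0.63488
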